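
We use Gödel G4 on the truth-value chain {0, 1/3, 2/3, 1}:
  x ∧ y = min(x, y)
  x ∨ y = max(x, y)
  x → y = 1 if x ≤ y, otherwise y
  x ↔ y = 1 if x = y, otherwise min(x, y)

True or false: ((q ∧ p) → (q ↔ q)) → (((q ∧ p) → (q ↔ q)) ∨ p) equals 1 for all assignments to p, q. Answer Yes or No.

Yes

p = 0, q = 0 ↦ 1
p = 0, q = 1/3 ↦ 1
p = 0, q = 2/3 ↦ 1
p = 0, q = 1 ↦ 1
p = 1/3, q = 0 ↦ 1
p = 1/3, q = 1/3 ↦ 1
p = 1/3, q = 2/3 ↦ 1
p = 1/3, q = 1 ↦ 1
p = 2/3, q = 0 ↦ 1
p = 2/3, q = 1/3 ↦ 1
p = 2/3, q = 2/3 ↦ 1
p = 2/3, q = 1 ↦ 1
p = 1, q = 0 ↦ 1
p = 1, q = 1/3 ↦ 1
p = 1, q = 2/3 ↦ 1
p = 1, q = 1 ↦ 1
Every assignment gives a value ≥ 1.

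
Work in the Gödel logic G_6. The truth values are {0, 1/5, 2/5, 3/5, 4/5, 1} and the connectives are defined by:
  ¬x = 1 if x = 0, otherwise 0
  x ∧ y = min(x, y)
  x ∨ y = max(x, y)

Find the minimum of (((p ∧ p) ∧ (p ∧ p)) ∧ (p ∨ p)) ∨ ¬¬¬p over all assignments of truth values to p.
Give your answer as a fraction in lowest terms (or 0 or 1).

1/5

Take p = 1/5:
p ∧ p = 1/5 ∧ 1/5 = 1/5
p ∧ p = 1/5 ∧ 1/5 = 1/5
(p ∧ p) ∧ (p ∧ p) = 1/5 ∧ 1/5 = 1/5
p ∨ p = 1/5 ∨ 1/5 = 1/5
((p ∧ p) ∧ (p ∧ p)) ∧ (p ∨ p) = 1/5 ∧ 1/5 = 1/5
¬p = ¬1/5 = 0
¬¬p = ¬0 = 1
¬¬¬p = ¬1 = 0
(((p ∧ p) ∧ (p ∧ p)) ∧ (p ∨ p)) ∨ ¬¬¬p = 1/5 ∨ 0 = 1/5
No assignment yields a value below 1/5, so this is the minimum.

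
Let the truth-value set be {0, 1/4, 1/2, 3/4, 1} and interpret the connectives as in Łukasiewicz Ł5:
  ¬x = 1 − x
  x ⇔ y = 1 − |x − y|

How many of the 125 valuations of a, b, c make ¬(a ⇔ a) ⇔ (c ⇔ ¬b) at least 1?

10

value 1: 10 assignments (counts)
value 3/4: 20 assignments
value 1/2: 30 assignments
value 1/4: 40 assignments
value 0: 25 assignments
So 10 of the 125 assignments meet the threshold.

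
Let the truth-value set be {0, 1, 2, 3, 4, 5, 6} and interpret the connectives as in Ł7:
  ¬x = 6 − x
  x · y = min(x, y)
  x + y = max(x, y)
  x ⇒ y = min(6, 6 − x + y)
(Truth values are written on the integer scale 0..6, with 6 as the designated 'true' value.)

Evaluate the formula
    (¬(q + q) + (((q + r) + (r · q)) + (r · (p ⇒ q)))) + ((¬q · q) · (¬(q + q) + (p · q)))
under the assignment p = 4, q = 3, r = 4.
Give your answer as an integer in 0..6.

4

q + q = 3 + 3 = 3
¬(q + q) = ¬3 = 3
q + r = 3 + 4 = 4
r · q = 4 · 3 = 3
(q + r) + (r · q) = 4 + 3 = 4
p ⇒ q = 4 ⇒ 3 = 5
r · (p ⇒ q) = 4 · 5 = 4
((q + r) + (r · q)) + (r · (p ⇒ q)) = 4 + 4 = 4
¬(q + q) + (((q + r) + (r · q)) + (r · (p ⇒ q))) = 3 + 4 = 4
¬q = ¬3 = 3
¬q · q = 3 · 3 = 3
q + q = 3 + 3 = 3
¬(q + q) = ¬3 = 3
p · q = 4 · 3 = 3
¬(q + q) + (p · q) = 3 + 3 = 3
(¬q · q) · (¬(q + q) + (p · q)) = 3 · 3 = 3
(¬(q + q) + (((q + r) + (r · q)) + (r · (p ⇒ q)))) + ((¬q · q) · (¬(q + q) + (p · q))) = 4 + 3 = 4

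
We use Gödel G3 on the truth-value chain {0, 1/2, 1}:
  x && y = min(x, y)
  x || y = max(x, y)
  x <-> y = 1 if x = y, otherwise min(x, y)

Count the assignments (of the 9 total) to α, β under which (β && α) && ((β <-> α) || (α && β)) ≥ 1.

α = 0, β = 0 ↦ 0  <
α = 0, β = 1/2 ↦ 0  <
α = 0, β = 1 ↦ 0  <
α = 1/2, β = 0 ↦ 0  <
α = 1/2, β = 1/2 ↦ 1/2  <
α = 1/2, β = 1 ↦ 1/2  <
α = 1, β = 0 ↦ 0  <
α = 1, β = 1/2 ↦ 1/2  <
α = 1, β = 1 ↦ 1  ≥
So 1 of the 9 assignments meets the threshold.

1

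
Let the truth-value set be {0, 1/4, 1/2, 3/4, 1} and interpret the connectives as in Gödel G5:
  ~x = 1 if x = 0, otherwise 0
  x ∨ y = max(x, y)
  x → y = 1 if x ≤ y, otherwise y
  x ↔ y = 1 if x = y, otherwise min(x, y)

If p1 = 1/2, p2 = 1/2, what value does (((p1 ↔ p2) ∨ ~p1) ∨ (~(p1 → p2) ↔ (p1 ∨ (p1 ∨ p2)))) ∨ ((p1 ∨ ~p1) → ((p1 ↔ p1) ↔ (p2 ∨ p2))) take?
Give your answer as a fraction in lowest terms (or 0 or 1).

p1 ↔ p2 = 1/2 ↔ 1/2 = 1
~p1 = ~1/2 = 0
(p1 ↔ p2) ∨ ~p1 = 1 ∨ 0 = 1
p1 → p2 = 1/2 → 1/2 = 1
~(p1 → p2) = ~1 = 0
p1 ∨ p2 = 1/2 ∨ 1/2 = 1/2
p1 ∨ (p1 ∨ p2) = 1/2 ∨ 1/2 = 1/2
~(p1 → p2) ↔ (p1 ∨ (p1 ∨ p2)) = 0 ↔ 1/2 = 0
((p1 ↔ p2) ∨ ~p1) ∨ (~(p1 → p2) ↔ (p1 ∨ (p1 ∨ p2))) = 1 ∨ 0 = 1
~p1 = ~1/2 = 0
p1 ∨ ~p1 = 1/2 ∨ 0 = 1/2
p1 ↔ p1 = 1/2 ↔ 1/2 = 1
p2 ∨ p2 = 1/2 ∨ 1/2 = 1/2
(p1 ↔ p1) ↔ (p2 ∨ p2) = 1 ↔ 1/2 = 1/2
(p1 ∨ ~p1) → ((p1 ↔ p1) ↔ (p2 ∨ p2)) = 1/2 → 1/2 = 1
(((p1 ↔ p2) ∨ ~p1) ∨ (~(p1 → p2) ↔ (p1 ∨ (p1 ∨ p2)))) ∨ ((p1 ∨ ~p1) → ((p1 ↔ p1) ↔ (p2 ∨ p2))) = 1 ∨ 1 = 1

1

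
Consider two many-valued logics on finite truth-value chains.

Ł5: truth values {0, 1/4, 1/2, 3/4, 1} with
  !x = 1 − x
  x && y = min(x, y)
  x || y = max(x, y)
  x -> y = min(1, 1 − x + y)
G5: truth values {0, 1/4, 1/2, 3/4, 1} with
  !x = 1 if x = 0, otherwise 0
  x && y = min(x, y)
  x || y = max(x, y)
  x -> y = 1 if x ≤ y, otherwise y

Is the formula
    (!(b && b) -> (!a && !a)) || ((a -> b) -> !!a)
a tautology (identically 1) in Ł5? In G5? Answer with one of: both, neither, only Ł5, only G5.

In Ł5: at a = 1/4, b = 0 the value is 3/4 — not a tautology.
In G5: every assignment gives 1 — tautology.

only G5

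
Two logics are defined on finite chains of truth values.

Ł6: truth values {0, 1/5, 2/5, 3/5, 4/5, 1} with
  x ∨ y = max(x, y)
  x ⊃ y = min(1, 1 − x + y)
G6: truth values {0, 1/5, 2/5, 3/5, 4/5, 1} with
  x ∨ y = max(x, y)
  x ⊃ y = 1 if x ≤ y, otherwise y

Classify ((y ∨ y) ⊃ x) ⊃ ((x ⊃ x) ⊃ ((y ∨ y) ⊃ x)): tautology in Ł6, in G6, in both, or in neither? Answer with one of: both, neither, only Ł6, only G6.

In Ł6: every assignment gives 1 — tautology.
In G6: every assignment gives 1 — tautology.

both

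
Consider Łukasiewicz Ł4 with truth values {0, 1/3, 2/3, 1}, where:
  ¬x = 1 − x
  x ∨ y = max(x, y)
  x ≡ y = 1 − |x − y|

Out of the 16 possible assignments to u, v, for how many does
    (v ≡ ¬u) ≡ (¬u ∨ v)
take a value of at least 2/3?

u = 0, v = 0 ↦ 0  <
u = 0, v = 1/3 ↦ 1/3  <
u = 0, v = 2/3 ↦ 2/3  ≥
u = 0, v = 1 ↦ 1  ≥
u = 1/3, v = 0 ↦ 2/3  ≥
u = 1/3, v = 1/3 ↦ 1  ≥
u = 1/3, v = 2/3 ↦ 2/3  ≥
u = 1/3, v = 1 ↦ 2/3  ≥
u = 2/3, v = 0 ↦ 2/3  ≥
u = 2/3, v = 1/3 ↦ 1/3  <
u = 2/3, v = 2/3 ↦ 1  ≥
u = 2/3, v = 1 ↦ 1/3  <
u = 1, v = 0 ↦ 0  <
u = 1, v = 1/3 ↦ 2/3  ≥
u = 1, v = 2/3 ↦ 2/3  ≥
u = 1, v = 1 ↦ 0  <
So 10 of the 16 assignments meet the threshold.

10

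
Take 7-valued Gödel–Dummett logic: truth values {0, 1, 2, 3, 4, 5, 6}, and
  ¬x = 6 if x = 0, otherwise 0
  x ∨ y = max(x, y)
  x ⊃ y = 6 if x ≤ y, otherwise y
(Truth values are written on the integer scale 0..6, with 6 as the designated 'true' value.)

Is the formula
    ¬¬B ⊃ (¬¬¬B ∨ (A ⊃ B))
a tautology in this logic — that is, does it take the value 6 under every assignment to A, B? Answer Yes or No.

No

Counterexample: take A = 2, B = 1.
¬B = ¬1 = 0
¬¬B = ¬0 = 6
¬B = ¬1 = 0
¬¬B = ¬0 = 6
¬¬¬B = ¬6 = 0
A ⊃ B = 2 ⊃ 1 = 1
¬¬¬B ∨ (A ⊃ B) = 0 ∨ 1 = 1
¬¬B ⊃ (¬¬¬B ∨ (A ⊃ B)) = 6 ⊃ 1 = 1
This gives 1 ≠ 6.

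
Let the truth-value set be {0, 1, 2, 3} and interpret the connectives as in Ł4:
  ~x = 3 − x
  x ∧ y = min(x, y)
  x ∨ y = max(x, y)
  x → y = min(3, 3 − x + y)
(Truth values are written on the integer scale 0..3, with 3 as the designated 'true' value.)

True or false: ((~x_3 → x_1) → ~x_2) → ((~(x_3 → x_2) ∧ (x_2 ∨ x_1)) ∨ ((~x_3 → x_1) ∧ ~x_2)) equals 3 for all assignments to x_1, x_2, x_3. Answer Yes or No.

Counterexample: take x_1 = 0, x_2 = 0, x_3 = 0.
~x_3 = ~0 = 3
~x_3 → x_1 = 3 → 0 = 0
~x_2 = ~0 = 3
(~x_3 → x_1) → ~x_2 = 0 → 3 = 3
x_3 → x_2 = 0 → 0 = 3
~(x_3 → x_2) = ~3 = 0
x_2 ∨ x_1 = 0 ∨ 0 = 0
~(x_3 → x_2) ∧ (x_2 ∨ x_1) = 0 ∧ 0 = 0
~x_3 = ~0 = 3
~x_3 → x_1 = 3 → 0 = 0
~x_2 = ~0 = 3
(~x_3 → x_1) ∧ ~x_2 = 0 ∧ 3 = 0
(~(x_3 → x_2) ∧ (x_2 ∨ x_1)) ∨ ((~x_3 → x_1) ∧ ~x_2) = 0 ∨ 0 = 0
((~x_3 → x_1) → ~x_2) → ((~(x_3 → x_2) ∧ (x_2 ∨ x_1)) ∨ ((~x_3 → x_1) ∧ ~x_2)) = 3 → 0 = 0
This gives 0 ≠ 3.

No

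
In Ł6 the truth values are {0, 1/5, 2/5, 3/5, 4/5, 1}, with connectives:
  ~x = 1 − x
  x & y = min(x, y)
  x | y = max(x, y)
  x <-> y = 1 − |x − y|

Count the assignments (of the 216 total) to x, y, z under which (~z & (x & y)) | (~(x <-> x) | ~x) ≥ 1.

value 1: 37 assignments (counts)
value 4/5: 43 assignments
value 3/5: 55 assignments
value 2/5: 41 assignments
value 1/5: 29 assignments
value 0: 11 assignments
So 37 of the 216 assignments meet the threshold.

37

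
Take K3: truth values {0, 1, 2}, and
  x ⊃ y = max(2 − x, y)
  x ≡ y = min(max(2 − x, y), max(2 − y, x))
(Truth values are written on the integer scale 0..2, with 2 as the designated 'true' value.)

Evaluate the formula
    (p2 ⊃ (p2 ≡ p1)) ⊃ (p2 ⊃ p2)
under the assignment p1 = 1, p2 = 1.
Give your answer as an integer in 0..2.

1

p2 ≡ p1 = 1 ≡ 1 = 1
p2 ⊃ (p2 ≡ p1) = 1 ⊃ 1 = 1
p2 ⊃ p2 = 1 ⊃ 1 = 1
(p2 ⊃ (p2 ≡ p1)) ⊃ (p2 ⊃ p2) = 1 ⊃ 1 = 1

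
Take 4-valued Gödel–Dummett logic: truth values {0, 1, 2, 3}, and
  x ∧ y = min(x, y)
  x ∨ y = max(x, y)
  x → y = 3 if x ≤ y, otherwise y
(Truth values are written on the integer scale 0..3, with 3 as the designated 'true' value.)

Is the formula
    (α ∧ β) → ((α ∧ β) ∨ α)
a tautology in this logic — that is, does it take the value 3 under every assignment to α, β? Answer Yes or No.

Yes

α = 0, β = 0 ↦ 3
α = 0, β = 1 ↦ 3
α = 0, β = 2 ↦ 3
α = 0, β = 3 ↦ 3
α = 1, β = 0 ↦ 3
α = 1, β = 1 ↦ 3
α = 1, β = 2 ↦ 3
α = 1, β = 3 ↦ 3
α = 2, β = 0 ↦ 3
α = 2, β = 1 ↦ 3
α = 2, β = 2 ↦ 3
α = 2, β = 3 ↦ 3
α = 3, β = 0 ↦ 3
α = 3, β = 1 ↦ 3
α = 3, β = 2 ↦ 3
α = 3, β = 3 ↦ 3
Every assignment gives a value ≥ 3.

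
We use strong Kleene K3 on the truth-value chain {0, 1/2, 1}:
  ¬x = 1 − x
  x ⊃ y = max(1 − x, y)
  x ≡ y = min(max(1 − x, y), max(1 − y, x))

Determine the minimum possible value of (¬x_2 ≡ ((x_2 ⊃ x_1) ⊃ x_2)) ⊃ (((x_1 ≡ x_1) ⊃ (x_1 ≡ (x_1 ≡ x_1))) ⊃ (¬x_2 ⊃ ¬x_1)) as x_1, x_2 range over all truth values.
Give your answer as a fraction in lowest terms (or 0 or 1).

1/2

Take x_1 = 1/2, x_2 = 1/2:
¬x_2 = ¬1/2 = 1/2
x_2 ⊃ x_1 = 1/2 ⊃ 1/2 = 1/2
(x_2 ⊃ x_1) ⊃ x_2 = 1/2 ⊃ 1/2 = 1/2
¬x_2 ≡ ((x_2 ⊃ x_1) ⊃ x_2) = 1/2 ≡ 1/2 = 1/2
x_1 ≡ x_1 = 1/2 ≡ 1/2 = 1/2
x_1 ≡ x_1 = 1/2 ≡ 1/2 = 1/2
x_1 ≡ (x_1 ≡ x_1) = 1/2 ≡ 1/2 = 1/2
(x_1 ≡ x_1) ⊃ (x_1 ≡ (x_1 ≡ x_1)) = 1/2 ⊃ 1/2 = 1/2
¬x_2 = ¬1/2 = 1/2
¬x_1 = ¬1/2 = 1/2
¬x_2 ⊃ ¬x_1 = 1/2 ⊃ 1/2 = 1/2
((x_1 ≡ x_1) ⊃ (x_1 ≡ (x_1 ≡ x_1))) ⊃ (¬x_2 ⊃ ¬x_1) = 1/2 ⊃ 1/2 = 1/2
(¬x_2 ≡ ((x_2 ⊃ x_1) ⊃ x_2)) ⊃ (((x_1 ≡ x_1) ⊃ (x_1 ≡ (x_1 ≡ x_1))) ⊃ (¬x_2 ⊃ ¬x_1)) = 1/2 ⊃ 1/2 = 1/2
No assignment yields a value below 1/2, so this is the minimum.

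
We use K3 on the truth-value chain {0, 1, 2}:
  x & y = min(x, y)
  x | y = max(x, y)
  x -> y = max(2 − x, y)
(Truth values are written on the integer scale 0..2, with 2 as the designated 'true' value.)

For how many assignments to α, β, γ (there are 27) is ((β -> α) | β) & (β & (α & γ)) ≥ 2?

value 2: 1 assignment (counts)
value 1: 7 assignments
value 0: 19 assignments
So 1 of the 27 assignments meets the threshold.

1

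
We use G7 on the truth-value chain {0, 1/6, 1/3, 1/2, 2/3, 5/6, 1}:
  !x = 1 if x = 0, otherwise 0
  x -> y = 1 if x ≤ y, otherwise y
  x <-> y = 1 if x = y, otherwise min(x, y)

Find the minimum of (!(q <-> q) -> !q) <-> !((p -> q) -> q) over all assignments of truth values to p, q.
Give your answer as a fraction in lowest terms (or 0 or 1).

Take p = 0, q = 1/6:
q <-> q = 1/6 <-> 1/6 = 1
!(q <-> q) = !1 = 0
!q = !1/6 = 0
!(q <-> q) -> !q = 0 -> 0 = 1
p -> q = 0 -> 1/6 = 1
(p -> q) -> q = 1 -> 1/6 = 1/6
!((p -> q) -> q) = !1/6 = 0
(!(q <-> q) -> !q) <-> !((p -> q) -> q) = 1 <-> 0 = 0
No assignment yields a value below 0, so this is the minimum.

0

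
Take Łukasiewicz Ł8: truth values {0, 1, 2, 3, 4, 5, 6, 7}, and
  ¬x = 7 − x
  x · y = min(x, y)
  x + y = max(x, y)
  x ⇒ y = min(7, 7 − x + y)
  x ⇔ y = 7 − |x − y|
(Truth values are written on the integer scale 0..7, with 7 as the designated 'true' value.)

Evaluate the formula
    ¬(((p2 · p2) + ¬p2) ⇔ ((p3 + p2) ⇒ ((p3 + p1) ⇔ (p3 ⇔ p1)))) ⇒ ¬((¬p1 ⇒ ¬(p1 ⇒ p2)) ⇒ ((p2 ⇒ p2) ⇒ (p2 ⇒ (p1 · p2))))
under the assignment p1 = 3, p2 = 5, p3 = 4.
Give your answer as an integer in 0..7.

p2 · p2 = 5 · 5 = 5
¬p2 = ¬5 = 2
(p2 · p2) + ¬p2 = 5 + 2 = 5
p3 + p2 = 4 + 5 = 5
p3 + p1 = 4 + 3 = 4
p3 ⇔ p1 = 4 ⇔ 3 = 6
(p3 + p1) ⇔ (p3 ⇔ p1) = 4 ⇔ 6 = 5
(p3 + p2) ⇒ ((p3 + p1) ⇔ (p3 ⇔ p1)) = 5 ⇒ 5 = 7
((p2 · p2) + ¬p2) ⇔ ((p3 + p2) ⇒ ((p3 + p1) ⇔ (p3 ⇔ p1))) = 5 ⇔ 7 = 5
¬(((p2 · p2) + ¬p2) ⇔ ((p3 + p2) ⇒ ((p3 + p1) ⇔ (p3 ⇔ p1)))) = ¬5 = 2
¬p1 = ¬3 = 4
p1 ⇒ p2 = 3 ⇒ 5 = 7
¬(p1 ⇒ p2) = ¬7 = 0
¬p1 ⇒ ¬(p1 ⇒ p2) = 4 ⇒ 0 = 3
p2 ⇒ p2 = 5 ⇒ 5 = 7
p1 · p2 = 3 · 5 = 3
p2 ⇒ (p1 · p2) = 5 ⇒ 3 = 5
(p2 ⇒ p2) ⇒ (p2 ⇒ (p1 · p2)) = 7 ⇒ 5 = 5
(¬p1 ⇒ ¬(p1 ⇒ p2)) ⇒ ((p2 ⇒ p2) ⇒ (p2 ⇒ (p1 · p2))) = 3 ⇒ 5 = 7
¬((¬p1 ⇒ ¬(p1 ⇒ p2)) ⇒ ((p2 ⇒ p2) ⇒ (p2 ⇒ (p1 · p2)))) = ¬7 = 0
¬(((p2 · p2) + ¬p2) ⇔ ((p3 + p2) ⇒ ((p3 + p1) ⇔ (p3 ⇔ p1)))) ⇒ ¬((¬p1 ⇒ ¬(p1 ⇒ p2)) ⇒ ((p2 ⇒ p2) ⇒ (p2 ⇒ (p1 · p2)))) = 2 ⇒ 0 = 5

5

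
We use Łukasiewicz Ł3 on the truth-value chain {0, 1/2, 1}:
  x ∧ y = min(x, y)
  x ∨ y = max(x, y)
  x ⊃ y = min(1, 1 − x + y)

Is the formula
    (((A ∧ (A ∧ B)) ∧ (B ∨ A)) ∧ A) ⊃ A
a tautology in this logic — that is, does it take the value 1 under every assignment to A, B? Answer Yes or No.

A = 0, B = 0 ↦ 1
A = 0, B = 1/2 ↦ 1
A = 0, B = 1 ↦ 1
A = 1/2, B = 0 ↦ 1
A = 1/2, B = 1/2 ↦ 1
A = 1/2, B = 1 ↦ 1
A = 1, B = 0 ↦ 1
A = 1, B = 1/2 ↦ 1
A = 1, B = 1 ↦ 1
Every assignment gives a value ≥ 1.

Yes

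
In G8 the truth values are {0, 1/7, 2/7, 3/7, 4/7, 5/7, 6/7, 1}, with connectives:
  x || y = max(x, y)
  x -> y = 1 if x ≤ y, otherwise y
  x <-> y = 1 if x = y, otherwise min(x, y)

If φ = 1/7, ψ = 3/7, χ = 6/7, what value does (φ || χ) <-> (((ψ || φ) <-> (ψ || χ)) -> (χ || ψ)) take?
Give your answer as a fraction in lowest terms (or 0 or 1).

φ || χ = 1/7 || 6/7 = 6/7
ψ || φ = 3/7 || 1/7 = 3/7
ψ || χ = 3/7 || 6/7 = 6/7
(ψ || φ) <-> (ψ || χ) = 3/7 <-> 6/7 = 3/7
χ || ψ = 6/7 || 3/7 = 6/7
((ψ || φ) <-> (ψ || χ)) -> (χ || ψ) = 3/7 -> 6/7 = 1
(φ || χ) <-> (((ψ || φ) <-> (ψ || χ)) -> (χ || ψ)) = 6/7 <-> 1 = 6/7

6/7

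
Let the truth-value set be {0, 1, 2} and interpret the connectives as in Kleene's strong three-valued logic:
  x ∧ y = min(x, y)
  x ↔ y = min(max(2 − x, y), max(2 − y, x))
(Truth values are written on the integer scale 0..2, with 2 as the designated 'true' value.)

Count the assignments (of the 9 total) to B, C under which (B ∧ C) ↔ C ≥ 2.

4

B = 0, C = 0 ↦ 2  ≥
B = 0, C = 1 ↦ 1  <
B = 0, C = 2 ↦ 0  <
B = 1, C = 0 ↦ 2  ≥
B = 1, C = 1 ↦ 1  <
B = 1, C = 2 ↦ 1  <
B = 2, C = 0 ↦ 2  ≥
B = 2, C = 1 ↦ 1  <
B = 2, C = 2 ↦ 2  ≥
So 4 of the 9 assignments meet the threshold.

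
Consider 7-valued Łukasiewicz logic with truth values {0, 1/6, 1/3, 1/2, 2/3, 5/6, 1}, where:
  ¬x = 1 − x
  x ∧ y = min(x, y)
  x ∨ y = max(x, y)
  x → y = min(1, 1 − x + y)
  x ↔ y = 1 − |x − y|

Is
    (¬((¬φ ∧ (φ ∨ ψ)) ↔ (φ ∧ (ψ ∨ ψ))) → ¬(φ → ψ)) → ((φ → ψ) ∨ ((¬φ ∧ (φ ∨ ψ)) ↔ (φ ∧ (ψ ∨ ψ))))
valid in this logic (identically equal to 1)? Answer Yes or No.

Counterexample: take φ = 1/6, ψ = 0.
¬φ = ¬1/6 = 5/6
φ ∨ ψ = 1/6 ∨ 0 = 1/6
¬φ ∧ (φ ∨ ψ) = 5/6 ∧ 1/6 = 1/6
ψ ∨ ψ = 0 ∨ 0 = 0
φ ∧ (ψ ∨ ψ) = 1/6 ∧ 0 = 0
(¬φ ∧ (φ ∨ ψ)) ↔ (φ ∧ (ψ ∨ ψ)) = 1/6 ↔ 0 = 5/6
¬((¬φ ∧ (φ ∨ ψ)) ↔ (φ ∧ (ψ ∨ ψ))) = ¬5/6 = 1/6
φ → ψ = 1/6 → 0 = 5/6
¬(φ → ψ) = ¬5/6 = 1/6
¬((¬φ ∧ (φ ∨ ψ)) ↔ (φ ∧ (ψ ∨ ψ))) → ¬(φ → ψ) = 1/6 → 1/6 = 1
φ → ψ = 1/6 → 0 = 5/6
¬φ = ¬1/6 = 5/6
φ ∨ ψ = 1/6 ∨ 0 = 1/6
¬φ ∧ (φ ∨ ψ) = 5/6 ∧ 1/6 = 1/6
ψ ∨ ψ = 0 ∨ 0 = 0
φ ∧ (ψ ∨ ψ) = 1/6 ∧ 0 = 0
(¬φ ∧ (φ ∨ ψ)) ↔ (φ ∧ (ψ ∨ ψ)) = 1/6 ↔ 0 = 5/6
(φ → ψ) ∨ ((¬φ ∧ (φ ∨ ψ)) ↔ (φ ∧ (ψ ∨ ψ))) = 5/6 ∨ 5/6 = 5/6
(¬((¬φ ∧ (φ ∨ ψ)) ↔ (φ ∧ (ψ ∨ ψ))) → ¬(φ → ψ)) → ((φ → ψ) ∨ ((¬φ ∧ (φ ∨ ψ)) ↔ (φ ∧ (ψ ∨ ψ)))) = 1 → 5/6 = 5/6
This gives 5/6 ≠ 1.

No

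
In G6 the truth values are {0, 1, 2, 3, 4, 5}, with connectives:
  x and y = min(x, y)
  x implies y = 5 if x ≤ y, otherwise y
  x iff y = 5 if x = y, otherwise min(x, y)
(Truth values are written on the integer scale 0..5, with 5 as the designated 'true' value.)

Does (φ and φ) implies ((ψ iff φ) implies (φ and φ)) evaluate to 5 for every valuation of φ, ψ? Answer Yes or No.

At φ = 2, ψ = 1, for instance:
φ and φ = 2 and 2 = 2
ψ iff φ = 1 iff 2 = 1
(ψ iff φ) implies (φ and φ) = 1 implies 2 = 5
(φ and φ) implies ((ψ iff φ) implies (φ and φ)) = 2 implies 5 = 5
and checking the remaining 35 assignments likewise gives ≥ 5 in every case.

Yes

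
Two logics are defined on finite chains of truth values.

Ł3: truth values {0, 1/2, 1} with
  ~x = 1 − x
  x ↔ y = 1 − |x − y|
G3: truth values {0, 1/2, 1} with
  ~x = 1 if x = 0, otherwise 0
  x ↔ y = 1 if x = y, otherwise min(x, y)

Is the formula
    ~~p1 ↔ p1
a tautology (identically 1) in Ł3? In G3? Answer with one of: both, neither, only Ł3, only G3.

only Ł3

In Ł3: every assignment gives 1 — tautology.
In G3: at p1 = 1/2 the value is 1/2 — not a tautology.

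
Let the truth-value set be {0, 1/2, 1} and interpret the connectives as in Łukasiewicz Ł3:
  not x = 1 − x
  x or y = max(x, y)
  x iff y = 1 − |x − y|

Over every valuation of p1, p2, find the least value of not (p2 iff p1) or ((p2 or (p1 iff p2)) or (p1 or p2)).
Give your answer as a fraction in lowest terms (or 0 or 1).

1/2

Take p1 = 0, p2 = 1/2:
p2 iff p1 = 1/2 iff 0 = 1/2
not (p2 iff p1) = not 1/2 = 1/2
p1 iff p2 = 0 iff 1/2 = 1/2
p2 or (p1 iff p2) = 1/2 or 1/2 = 1/2
p1 or p2 = 0 or 1/2 = 1/2
(p2 or (p1 iff p2)) or (p1 or p2) = 1/2 or 1/2 = 1/2
not (p2 iff p1) or ((p2 or (p1 iff p2)) or (p1 or p2)) = 1/2 or 1/2 = 1/2
No assignment yields a value below 1/2, so this is the minimum.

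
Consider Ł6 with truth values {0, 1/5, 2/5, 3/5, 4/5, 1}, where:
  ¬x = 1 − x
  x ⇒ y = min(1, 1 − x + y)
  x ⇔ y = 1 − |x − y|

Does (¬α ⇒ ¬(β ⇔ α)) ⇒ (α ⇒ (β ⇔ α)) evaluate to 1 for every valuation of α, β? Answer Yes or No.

Counterexample: take α = 3/5, β = 0.
¬α = ¬3/5 = 2/5
β ⇔ α = 0 ⇔ 3/5 = 2/5
¬(β ⇔ α) = ¬2/5 = 3/5
¬α ⇒ ¬(β ⇔ α) = 2/5 ⇒ 3/5 = 1
β ⇔ α = 0 ⇔ 3/5 = 2/5
α ⇒ (β ⇔ α) = 3/5 ⇒ 2/5 = 4/5
(¬α ⇒ ¬(β ⇔ α)) ⇒ (α ⇒ (β ⇔ α)) = 1 ⇒ 4/5 = 4/5
This gives 4/5 ≠ 1.

No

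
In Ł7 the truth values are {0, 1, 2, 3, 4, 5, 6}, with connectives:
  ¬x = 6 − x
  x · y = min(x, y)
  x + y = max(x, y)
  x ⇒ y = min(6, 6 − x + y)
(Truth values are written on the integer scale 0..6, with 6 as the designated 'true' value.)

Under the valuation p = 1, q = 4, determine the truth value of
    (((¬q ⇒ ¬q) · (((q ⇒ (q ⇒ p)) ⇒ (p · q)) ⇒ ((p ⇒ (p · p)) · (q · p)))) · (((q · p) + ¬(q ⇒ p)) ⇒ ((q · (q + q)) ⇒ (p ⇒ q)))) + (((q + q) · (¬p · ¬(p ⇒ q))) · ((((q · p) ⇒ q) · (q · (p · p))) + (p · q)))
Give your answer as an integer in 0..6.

¬q = ¬4 = 2
¬q = ¬4 = 2
¬q ⇒ ¬q = 2 ⇒ 2 = 6
q ⇒ p = 4 ⇒ 1 = 3
q ⇒ (q ⇒ p) = 4 ⇒ 3 = 5
p · q = 1 · 4 = 1
(q ⇒ (q ⇒ p)) ⇒ (p · q) = 5 ⇒ 1 = 2
p · p = 1 · 1 = 1
p ⇒ (p · p) = 1 ⇒ 1 = 6
q · p = 4 · 1 = 1
(p ⇒ (p · p)) · (q · p) = 6 · 1 = 1
((q ⇒ (q ⇒ p)) ⇒ (p · q)) ⇒ ((p ⇒ (p · p)) · (q · p)) = 2 ⇒ 1 = 5
(¬q ⇒ ¬q) · (((q ⇒ (q ⇒ p)) ⇒ (p · q)) ⇒ ((p ⇒ (p · p)) · (q · p))) = 6 · 5 = 5
q · p = 4 · 1 = 1
q ⇒ p = 4 ⇒ 1 = 3
¬(q ⇒ p) = ¬3 = 3
(q · p) + ¬(q ⇒ p) = 1 + 3 = 3
q + q = 4 + 4 = 4
q · (q + q) = 4 · 4 = 4
p ⇒ q = 1 ⇒ 4 = 6
(q · (q + q)) ⇒ (p ⇒ q) = 4 ⇒ 6 = 6
((q · p) + ¬(q ⇒ p)) ⇒ ((q · (q + q)) ⇒ (p ⇒ q)) = 3 ⇒ 6 = 6
((¬q ⇒ ¬q) · (((q ⇒ (q ⇒ p)) ⇒ (p · q)) ⇒ ((p ⇒ (p · p)) · (q · p)))) · (((q · p) + ¬(q ⇒ p)) ⇒ ((q · (q + q)) ⇒ (p ⇒ q))) = 5 · 6 = 5
q + q = 4 + 4 = 4
¬p = ¬1 = 5
p ⇒ q = 1 ⇒ 4 = 6
¬(p ⇒ q) = ¬6 = 0
¬p · ¬(p ⇒ q) = 5 · 0 = 0
(q + q) · (¬p · ¬(p ⇒ q)) = 4 · 0 = 0
q · p = 4 · 1 = 1
(q · p) ⇒ q = 1 ⇒ 4 = 6
p · p = 1 · 1 = 1
q · (p · p) = 4 · 1 = 1
((q · p) ⇒ q) · (q · (p · p)) = 6 · 1 = 1
p · q = 1 · 4 = 1
(((q · p) ⇒ q) · (q · (p · p))) + (p · q) = 1 + 1 = 1
((q + q) · (¬p · ¬(p ⇒ q))) · ((((q · p) ⇒ q) · (q · (p · p))) + (p · q)) = 0 · 1 = 0
(((¬q ⇒ ¬q) · (((q ⇒ (q ⇒ p)) ⇒ (p · q)) ⇒ ((p ⇒ (p · p)) · (q · p)))) · (((q · p) + ¬(q ⇒ p)) ⇒ ((q · (q + q)) ⇒ (p ⇒ q)))) + (((q + q) · (¬p · ¬(p ⇒ q))) · ((((q · p) ⇒ q) · (q · (p · p))) + (p · q))) = 5 + 0 = 5

5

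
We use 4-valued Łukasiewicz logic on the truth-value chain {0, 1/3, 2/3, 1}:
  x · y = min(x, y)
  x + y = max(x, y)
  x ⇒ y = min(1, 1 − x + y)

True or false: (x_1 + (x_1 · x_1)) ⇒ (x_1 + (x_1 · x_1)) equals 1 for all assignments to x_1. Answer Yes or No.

x_1 = 0 ↦ 1
x_1 = 1/3 ↦ 1
x_1 = 2/3 ↦ 1
x_1 = 1 ↦ 1
Every assignment gives a value ≥ 1.

Yes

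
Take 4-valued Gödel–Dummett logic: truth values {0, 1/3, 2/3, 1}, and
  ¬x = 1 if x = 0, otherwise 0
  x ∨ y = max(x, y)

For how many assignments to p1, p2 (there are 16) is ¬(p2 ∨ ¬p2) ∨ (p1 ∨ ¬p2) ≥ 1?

7

p1 = 0, p2 = 0 ↦ 1  ≥
p1 = 0, p2 = 1/3 ↦ 0  <
p1 = 0, p2 = 2/3 ↦ 0  <
p1 = 0, p2 = 1 ↦ 0  <
p1 = 1/3, p2 = 0 ↦ 1  ≥
p1 = 1/3, p2 = 1/3 ↦ 1/3  <
p1 = 1/3, p2 = 2/3 ↦ 1/3  <
p1 = 1/3, p2 = 1 ↦ 1/3  <
p1 = 2/3, p2 = 0 ↦ 1  ≥
p1 = 2/3, p2 = 1/3 ↦ 2/3  <
p1 = 2/3, p2 = 2/3 ↦ 2/3  <
p1 = 2/3, p2 = 1 ↦ 2/3  <
p1 = 1, p2 = 0 ↦ 1  ≥
p1 = 1, p2 = 1/3 ↦ 1  ≥
p1 = 1, p2 = 2/3 ↦ 1  ≥
p1 = 1, p2 = 1 ↦ 1  ≥
So 7 of the 16 assignments meet the threshold.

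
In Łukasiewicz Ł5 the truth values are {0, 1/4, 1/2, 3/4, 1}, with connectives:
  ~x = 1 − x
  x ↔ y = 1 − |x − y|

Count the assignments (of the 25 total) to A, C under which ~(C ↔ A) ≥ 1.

2

value 1: 2 assignments (counts)
value 3/4: 4 assignments
value 1/2: 6 assignments
value 1/4: 8 assignments
value 0: 5 assignments
So 2 of the 25 assignments meet the threshold.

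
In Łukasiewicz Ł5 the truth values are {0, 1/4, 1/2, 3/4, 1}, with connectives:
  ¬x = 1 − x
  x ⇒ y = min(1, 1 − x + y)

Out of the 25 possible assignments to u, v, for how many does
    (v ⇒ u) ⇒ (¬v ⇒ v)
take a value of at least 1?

value 1: 15 assignments (counts)
value 3/4: 1 assignment
value 1/2: 4 assignments
value 0: 5 assignments
So 15 of the 25 assignments meet the threshold.

15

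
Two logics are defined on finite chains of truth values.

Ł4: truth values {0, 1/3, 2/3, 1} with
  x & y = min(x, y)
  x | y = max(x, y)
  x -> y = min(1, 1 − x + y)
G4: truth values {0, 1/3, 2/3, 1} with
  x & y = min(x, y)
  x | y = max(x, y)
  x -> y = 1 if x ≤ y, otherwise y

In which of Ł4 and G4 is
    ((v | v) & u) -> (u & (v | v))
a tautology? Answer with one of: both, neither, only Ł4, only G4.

both

In Ł4: every assignment gives 1 — tautology.
In G4: every assignment gives 1 — tautology.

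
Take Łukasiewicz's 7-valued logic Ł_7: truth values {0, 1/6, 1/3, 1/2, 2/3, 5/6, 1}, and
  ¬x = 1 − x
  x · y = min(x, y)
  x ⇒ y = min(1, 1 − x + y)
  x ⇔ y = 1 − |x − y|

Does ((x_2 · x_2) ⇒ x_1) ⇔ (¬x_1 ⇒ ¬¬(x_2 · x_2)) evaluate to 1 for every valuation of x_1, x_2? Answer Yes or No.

Counterexample: take x_1 = 0, x_2 = 0.
x_2 · x_2 = 0 · 0 = 0
(x_2 · x_2) ⇒ x_1 = 0 ⇒ 0 = 1
¬x_1 = ¬0 = 1
x_2 · x_2 = 0 · 0 = 0
¬(x_2 · x_2) = ¬0 = 1
¬¬(x_2 · x_2) = ¬1 = 0
¬x_1 ⇒ ¬¬(x_2 · x_2) = 1 ⇒ 0 = 0
((x_2 · x_2) ⇒ x_1) ⇔ (¬x_1 ⇒ ¬¬(x_2 · x_2)) = 1 ⇔ 0 = 0
This gives 0 ≠ 1.

No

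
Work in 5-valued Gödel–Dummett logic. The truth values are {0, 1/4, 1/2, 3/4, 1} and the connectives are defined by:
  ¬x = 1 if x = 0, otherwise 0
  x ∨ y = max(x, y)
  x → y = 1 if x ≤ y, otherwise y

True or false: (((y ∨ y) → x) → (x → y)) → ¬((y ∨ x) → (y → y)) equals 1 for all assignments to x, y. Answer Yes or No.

Counterexample: take x = 0, y = 0.
y ∨ y = 0 ∨ 0 = 0
(y ∨ y) → x = 0 → 0 = 1
x → y = 0 → 0 = 1
((y ∨ y) → x) → (x → y) = 1 → 1 = 1
y ∨ x = 0 ∨ 0 = 0
y → y = 0 → 0 = 1
(y ∨ x) → (y → y) = 0 → 1 = 1
¬((y ∨ x) → (y → y)) = ¬1 = 0
(((y ∨ y) → x) → (x → y)) → ¬((y ∨ x) → (y → y)) = 1 → 0 = 0
This gives 0 ≠ 1.

No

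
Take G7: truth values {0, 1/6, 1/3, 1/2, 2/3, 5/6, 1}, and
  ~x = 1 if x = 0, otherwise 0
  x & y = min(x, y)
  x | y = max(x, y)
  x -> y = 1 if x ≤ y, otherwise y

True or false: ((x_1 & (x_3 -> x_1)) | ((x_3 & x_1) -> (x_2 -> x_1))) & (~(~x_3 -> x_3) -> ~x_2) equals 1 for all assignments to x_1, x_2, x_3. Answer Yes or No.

Counterexample: take x_1 = 0, x_2 = 1/6, x_3 = 0.
x_3 -> x_1 = 0 -> 0 = 1
x_1 & (x_3 -> x_1) = 0 & 1 = 0
x_3 & x_1 = 0 & 0 = 0
x_2 -> x_1 = 1/6 -> 0 = 0
(x_3 & x_1) -> (x_2 -> x_1) = 0 -> 0 = 1
(x_1 & (x_3 -> x_1)) | ((x_3 & x_1) -> (x_2 -> x_1)) = 0 | 1 = 1
~x_3 = ~0 = 1
~x_3 -> x_3 = 1 -> 0 = 0
~(~x_3 -> x_3) = ~0 = 1
~x_2 = ~1/6 = 0
~(~x_3 -> x_3) -> ~x_2 = 1 -> 0 = 0
((x_1 & (x_3 -> x_1)) | ((x_3 & x_1) -> (x_2 -> x_1))) & (~(~x_3 -> x_3) -> ~x_2) = 1 & 0 = 0
This gives 0 ≠ 1.

No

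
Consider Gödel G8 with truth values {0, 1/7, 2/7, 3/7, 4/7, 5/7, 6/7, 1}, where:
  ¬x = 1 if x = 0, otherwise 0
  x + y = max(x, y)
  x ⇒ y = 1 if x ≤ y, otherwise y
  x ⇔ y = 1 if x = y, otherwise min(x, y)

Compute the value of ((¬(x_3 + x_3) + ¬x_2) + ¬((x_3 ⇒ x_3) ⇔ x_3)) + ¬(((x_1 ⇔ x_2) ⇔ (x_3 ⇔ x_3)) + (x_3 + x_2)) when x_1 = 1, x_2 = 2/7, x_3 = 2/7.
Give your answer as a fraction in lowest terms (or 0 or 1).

0

x_3 + x_3 = 2/7 + 2/7 = 2/7
¬(x_3 + x_3) = ¬2/7 = 0
¬x_2 = ¬2/7 = 0
¬(x_3 + x_3) + ¬x_2 = 0 + 0 = 0
x_3 ⇒ x_3 = 2/7 ⇒ 2/7 = 1
(x_3 ⇒ x_3) ⇔ x_3 = 1 ⇔ 2/7 = 2/7
¬((x_3 ⇒ x_3) ⇔ x_3) = ¬2/7 = 0
(¬(x_3 + x_3) + ¬x_2) + ¬((x_3 ⇒ x_3) ⇔ x_3) = 0 + 0 = 0
x_1 ⇔ x_2 = 1 ⇔ 2/7 = 2/7
x_3 ⇔ x_3 = 2/7 ⇔ 2/7 = 1
(x_1 ⇔ x_2) ⇔ (x_3 ⇔ x_3) = 2/7 ⇔ 1 = 2/7
x_3 + x_2 = 2/7 + 2/7 = 2/7
((x_1 ⇔ x_2) ⇔ (x_3 ⇔ x_3)) + (x_3 + x_2) = 2/7 + 2/7 = 2/7
¬(((x_1 ⇔ x_2) ⇔ (x_3 ⇔ x_3)) + (x_3 + x_2)) = ¬2/7 = 0
((¬(x_3 + x_3) + ¬x_2) + ¬((x_3 ⇒ x_3) ⇔ x_3)) + ¬(((x_1 ⇔ x_2) ⇔ (x_3 ⇔ x_3)) + (x_3 + x_2)) = 0 + 0 = 0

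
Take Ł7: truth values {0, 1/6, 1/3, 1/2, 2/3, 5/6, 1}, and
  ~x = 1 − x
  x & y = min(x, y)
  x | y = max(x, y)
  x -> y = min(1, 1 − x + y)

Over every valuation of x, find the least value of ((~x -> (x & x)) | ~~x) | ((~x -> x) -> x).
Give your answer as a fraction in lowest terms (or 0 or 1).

Take x = 1/3:
~x = ~1/3 = 2/3
x & x = 1/3 & 1/3 = 1/3
~x -> (x & x) = 2/3 -> 1/3 = 2/3
~x = ~1/3 = 2/3
~~x = ~2/3 = 1/3
(~x -> (x & x)) | ~~x = 2/3 | 1/3 = 2/3
~x = ~1/3 = 2/3
~x -> x = 2/3 -> 1/3 = 2/3
(~x -> x) -> x = 2/3 -> 1/3 = 2/3
((~x -> (x & x)) | ~~x) | ((~x -> x) -> x) = 2/3 | 2/3 = 2/3
No assignment yields a value below 2/3, so this is the minimum.

2/3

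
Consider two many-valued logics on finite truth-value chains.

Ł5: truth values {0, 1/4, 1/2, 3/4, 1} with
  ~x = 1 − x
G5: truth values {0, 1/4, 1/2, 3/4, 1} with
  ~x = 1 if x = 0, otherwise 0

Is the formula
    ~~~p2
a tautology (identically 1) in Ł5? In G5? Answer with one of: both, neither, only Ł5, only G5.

In Ł5: at p2 = 1/4 the value is 3/4 — not a tautology.
In G5: at p2 = 1/4 the value is 0 — not a tautology.

neither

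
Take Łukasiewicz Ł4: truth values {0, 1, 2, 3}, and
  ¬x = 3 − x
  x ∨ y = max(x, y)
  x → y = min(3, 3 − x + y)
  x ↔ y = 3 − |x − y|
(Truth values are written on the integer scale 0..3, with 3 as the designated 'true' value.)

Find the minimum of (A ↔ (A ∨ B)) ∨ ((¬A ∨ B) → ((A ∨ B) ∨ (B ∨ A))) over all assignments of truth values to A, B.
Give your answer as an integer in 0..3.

2

Take A = 0, B = 1:
A ∨ B = 0 ∨ 1 = 1
A ↔ (A ∨ B) = 0 ↔ 1 = 2
¬A = ¬0 = 3
¬A ∨ B = 3 ∨ 1 = 3
A ∨ B = 0 ∨ 1 = 1
B ∨ A = 1 ∨ 0 = 1
(A ∨ B) ∨ (B ∨ A) = 1 ∨ 1 = 1
(¬A ∨ B) → ((A ∨ B) ∨ (B ∨ A)) = 3 → 1 = 1
(A ↔ (A ∨ B)) ∨ ((¬A ∨ B) → ((A ∨ B) ∨ (B ∨ A))) = 2 ∨ 1 = 2
No assignment yields a value below 2, so this is the minimum.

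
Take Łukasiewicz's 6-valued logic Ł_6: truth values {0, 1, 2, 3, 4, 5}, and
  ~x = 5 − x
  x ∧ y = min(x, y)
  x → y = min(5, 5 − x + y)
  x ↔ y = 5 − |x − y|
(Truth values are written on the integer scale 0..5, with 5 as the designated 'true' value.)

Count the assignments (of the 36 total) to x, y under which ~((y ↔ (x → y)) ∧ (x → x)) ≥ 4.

value 5: 1 assignment (counts)
value 4: 3 assignments (counts)
value 3: 5 assignments
value 2: 7 assignments
value 1: 9 assignments
value 0: 11 assignments
So 4 of the 36 assignments meet the threshold.

4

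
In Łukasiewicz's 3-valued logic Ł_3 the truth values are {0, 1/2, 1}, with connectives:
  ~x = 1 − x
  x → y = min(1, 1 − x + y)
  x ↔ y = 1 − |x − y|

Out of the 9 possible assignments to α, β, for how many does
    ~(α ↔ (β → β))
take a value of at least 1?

3

α = 0, β = 0 ↦ 1  ≥
α = 0, β = 1/2 ↦ 1  ≥
α = 0, β = 1 ↦ 1  ≥
α = 1/2, β = 0 ↦ 1/2  <
α = 1/2, β = 1/2 ↦ 1/2  <
α = 1/2, β = 1 ↦ 1/2  <
α = 1, β = 0 ↦ 0  <
α = 1, β = 1/2 ↦ 0  <
α = 1, β = 1 ↦ 0  <
So 3 of the 9 assignments meet the threshold.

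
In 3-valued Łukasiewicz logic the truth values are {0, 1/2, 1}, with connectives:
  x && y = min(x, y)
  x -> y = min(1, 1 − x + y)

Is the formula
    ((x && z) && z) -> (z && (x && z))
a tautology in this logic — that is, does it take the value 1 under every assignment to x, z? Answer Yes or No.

x = 0, z = 0 ↦ 1
x = 0, z = 1/2 ↦ 1
x = 0, z = 1 ↦ 1
x = 1/2, z = 0 ↦ 1
x = 1/2, z = 1/2 ↦ 1
x = 1/2, z = 1 ↦ 1
x = 1, z = 0 ↦ 1
x = 1, z = 1/2 ↦ 1
x = 1, z = 1 ↦ 1
Every assignment gives a value ≥ 1.

Yes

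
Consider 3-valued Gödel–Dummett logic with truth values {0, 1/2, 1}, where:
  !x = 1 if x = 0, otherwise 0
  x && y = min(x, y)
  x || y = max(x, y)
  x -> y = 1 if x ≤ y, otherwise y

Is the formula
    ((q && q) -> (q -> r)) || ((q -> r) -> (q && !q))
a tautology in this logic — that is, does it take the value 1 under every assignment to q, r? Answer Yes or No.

No

Counterexample: take q = 1, r = 1/2.
q && q = 1 && 1 = 1
q -> r = 1 -> 1/2 = 1/2
(q && q) -> (q -> r) = 1 -> 1/2 = 1/2
q -> r = 1 -> 1/2 = 1/2
!q = !1 = 0
q && !q = 1 && 0 = 0
(q -> r) -> (q && !q) = 1/2 -> 0 = 0
((q && q) -> (q -> r)) || ((q -> r) -> (q && !q)) = 1/2 || 0 = 1/2
This gives 1/2 ≠ 1.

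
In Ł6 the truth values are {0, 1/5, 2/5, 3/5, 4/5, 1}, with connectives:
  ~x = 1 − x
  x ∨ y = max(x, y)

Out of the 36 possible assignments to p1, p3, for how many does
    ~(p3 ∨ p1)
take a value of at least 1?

1

value 1: 1 assignment (counts)
value 4/5: 3 assignments
value 3/5: 5 assignments
value 2/5: 7 assignments
value 1/5: 9 assignments
value 0: 11 assignments
So 1 of the 36 assignments meets the threshold.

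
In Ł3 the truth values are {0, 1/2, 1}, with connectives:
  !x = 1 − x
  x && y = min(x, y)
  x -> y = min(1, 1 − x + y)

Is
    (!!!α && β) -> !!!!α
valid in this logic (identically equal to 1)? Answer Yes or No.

Counterexample: take α = 0, β = 1/2.
!α = !0 = 1
!!α = !1 = 0
!!!α = !0 = 1
!!!α && β = 1 && 1/2 = 1/2
!α = !0 = 1
!!α = !1 = 0
!!!α = !0 = 1
!!!!α = !1 = 0
(!!!α && β) -> !!!!α = 1/2 -> 0 = 1/2
This gives 1/2 ≠ 1.

No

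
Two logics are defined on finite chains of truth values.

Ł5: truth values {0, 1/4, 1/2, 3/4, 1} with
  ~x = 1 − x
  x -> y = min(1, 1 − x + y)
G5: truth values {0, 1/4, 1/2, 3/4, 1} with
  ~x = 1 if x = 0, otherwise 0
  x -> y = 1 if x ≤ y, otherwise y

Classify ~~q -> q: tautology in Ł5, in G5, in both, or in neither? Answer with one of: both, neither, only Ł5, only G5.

only Ł5

In Ł5: every assignment gives 1 — tautology.
In G5: at q = 1/4 the value is 1/4 — not a tautology.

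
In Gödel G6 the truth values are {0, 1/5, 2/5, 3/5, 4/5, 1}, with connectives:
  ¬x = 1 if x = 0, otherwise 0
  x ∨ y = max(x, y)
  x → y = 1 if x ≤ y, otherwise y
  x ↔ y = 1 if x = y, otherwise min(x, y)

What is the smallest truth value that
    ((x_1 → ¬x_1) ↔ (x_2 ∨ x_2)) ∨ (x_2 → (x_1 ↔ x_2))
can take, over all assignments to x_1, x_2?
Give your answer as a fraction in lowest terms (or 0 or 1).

Take x_1 = 0, x_2 = 1/5:
¬x_1 = ¬0 = 1
x_1 → ¬x_1 = 0 → 1 = 1
x_2 ∨ x_2 = 1/5 ∨ 1/5 = 1/5
(x_1 → ¬x_1) ↔ (x_2 ∨ x_2) = 1 ↔ 1/5 = 1/5
x_1 ↔ x_2 = 0 ↔ 1/5 = 0
x_2 → (x_1 ↔ x_2) = 1/5 → 0 = 0
((x_1 → ¬x_1) ↔ (x_2 ∨ x_2)) ∨ (x_2 → (x_1 ↔ x_2)) = 1/5 ∨ 0 = 1/5
No assignment yields a value below 1/5, so this is the minimum.

1/5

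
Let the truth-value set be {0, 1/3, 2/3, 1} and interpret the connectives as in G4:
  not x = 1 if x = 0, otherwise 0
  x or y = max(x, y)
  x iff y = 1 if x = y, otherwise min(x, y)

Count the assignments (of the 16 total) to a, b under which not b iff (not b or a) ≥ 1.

a = 0, b = 0 ↦ 1  ≥
a = 0, b = 1/3 ↦ 1  ≥
a = 0, b = 2/3 ↦ 1  ≥
a = 0, b = 1 ↦ 1  ≥
a = 1/3, b = 0 ↦ 1  ≥
a = 1/3, b = 1/3 ↦ 0  <
a = 1/3, b = 2/3 ↦ 0  <
a = 1/3, b = 1 ↦ 0  <
a = 2/3, b = 0 ↦ 1  ≥
a = 2/3, b = 1/3 ↦ 0  <
a = 2/3, b = 2/3 ↦ 0  <
a = 2/3, b = 1 ↦ 0  <
a = 1, b = 0 ↦ 1  ≥
a = 1, b = 1/3 ↦ 0  <
a = 1, b = 2/3 ↦ 0  <
a = 1, b = 1 ↦ 0  <
So 7 of the 16 assignments meet the threshold.

7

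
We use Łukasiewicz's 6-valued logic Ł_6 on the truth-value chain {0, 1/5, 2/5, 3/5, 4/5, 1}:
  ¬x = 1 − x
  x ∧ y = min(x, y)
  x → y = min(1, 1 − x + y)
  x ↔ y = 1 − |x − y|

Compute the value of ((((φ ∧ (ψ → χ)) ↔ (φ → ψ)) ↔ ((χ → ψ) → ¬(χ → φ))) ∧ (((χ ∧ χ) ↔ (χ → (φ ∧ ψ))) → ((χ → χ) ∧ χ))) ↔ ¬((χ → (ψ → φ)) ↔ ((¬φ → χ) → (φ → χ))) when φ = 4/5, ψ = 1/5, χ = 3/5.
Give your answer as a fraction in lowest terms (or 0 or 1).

3/5

ψ → χ = 1/5 → 3/5 = 1
φ ∧ (ψ → χ) = 4/5 ∧ 1 = 4/5
φ → ψ = 4/5 → 1/5 = 2/5
(φ ∧ (ψ → χ)) ↔ (φ → ψ) = 4/5 ↔ 2/5 = 3/5
χ → ψ = 3/5 → 1/5 = 3/5
χ → φ = 3/5 → 4/5 = 1
¬(χ → φ) = ¬1 = 0
(χ → ψ) → ¬(χ → φ) = 3/5 → 0 = 2/5
((φ ∧ (ψ → χ)) ↔ (φ → ψ)) ↔ ((χ → ψ) → ¬(χ → φ)) = 3/5 ↔ 2/5 = 4/5
χ ∧ χ = 3/5 ∧ 3/5 = 3/5
φ ∧ ψ = 4/5 ∧ 1/5 = 1/5
χ → (φ ∧ ψ) = 3/5 → 1/5 = 3/5
(χ ∧ χ) ↔ (χ → (φ ∧ ψ)) = 3/5 ↔ 3/5 = 1
χ → χ = 3/5 → 3/5 = 1
(χ → χ) ∧ χ = 1 ∧ 3/5 = 3/5
((χ ∧ χ) ↔ (χ → (φ ∧ ψ))) → ((χ → χ) ∧ χ) = 1 → 3/5 = 3/5
(((φ ∧ (ψ → χ)) ↔ (φ → ψ)) ↔ ((χ → ψ) → ¬(χ → φ))) ∧ (((χ ∧ χ) ↔ (χ → (φ ∧ ψ))) → ((χ → χ) ∧ χ)) = 4/5 ∧ 3/5 = 3/5
ψ → φ = 1/5 → 4/5 = 1
χ → (ψ → φ) = 3/5 → 1 = 1
¬φ = ¬4/5 = 1/5
¬φ → χ = 1/5 → 3/5 = 1
φ → χ = 4/5 → 3/5 = 4/5
(¬φ → χ) → (φ → χ) = 1 → 4/5 = 4/5
(χ → (ψ → φ)) ↔ ((¬φ → χ) → (φ → χ)) = 1 ↔ 4/5 = 4/5
¬((χ → (ψ → φ)) ↔ ((¬φ → χ) → (φ → χ))) = ¬4/5 = 1/5
((((φ ∧ (ψ → χ)) ↔ (φ → ψ)) ↔ ((χ → ψ) → ¬(χ → φ))) ∧ (((χ ∧ χ) ↔ (χ → (φ ∧ ψ))) → ((χ → χ) ∧ χ))) ↔ ¬((χ → (ψ → φ)) ↔ ((¬φ → χ) → (φ → χ))) = 3/5 ↔ 1/5 = 3/5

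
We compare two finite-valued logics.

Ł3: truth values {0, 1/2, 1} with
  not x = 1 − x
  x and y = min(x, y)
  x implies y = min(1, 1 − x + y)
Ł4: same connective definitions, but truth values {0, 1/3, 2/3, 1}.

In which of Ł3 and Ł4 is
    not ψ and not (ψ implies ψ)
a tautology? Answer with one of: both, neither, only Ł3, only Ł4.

In Ł3: at ψ = 0 the value is 0 — not a tautology.
In Ł4: at ψ = 0 the value is 0 — not a tautology.

neither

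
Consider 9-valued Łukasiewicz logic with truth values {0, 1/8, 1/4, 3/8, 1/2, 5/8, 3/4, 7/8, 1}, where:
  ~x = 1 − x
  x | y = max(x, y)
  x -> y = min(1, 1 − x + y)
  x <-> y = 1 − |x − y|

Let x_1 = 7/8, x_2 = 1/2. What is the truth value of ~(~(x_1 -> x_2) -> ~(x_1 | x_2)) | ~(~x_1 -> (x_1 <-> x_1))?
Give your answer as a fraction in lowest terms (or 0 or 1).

x_1 -> x_2 = 7/8 -> 1/2 = 5/8
~(x_1 -> x_2) = ~5/8 = 3/8
x_1 | x_2 = 7/8 | 1/2 = 7/8
~(x_1 | x_2) = ~7/8 = 1/8
~(x_1 -> x_2) -> ~(x_1 | x_2) = 3/8 -> 1/8 = 3/4
~(~(x_1 -> x_2) -> ~(x_1 | x_2)) = ~3/4 = 1/4
~x_1 = ~7/8 = 1/8
x_1 <-> x_1 = 7/8 <-> 7/8 = 1
~x_1 -> (x_1 <-> x_1) = 1/8 -> 1 = 1
~(~x_1 -> (x_1 <-> x_1)) = ~1 = 0
~(~(x_1 -> x_2) -> ~(x_1 | x_2)) | ~(~x_1 -> (x_1 <-> x_1)) = 1/4 | 0 = 1/4

1/4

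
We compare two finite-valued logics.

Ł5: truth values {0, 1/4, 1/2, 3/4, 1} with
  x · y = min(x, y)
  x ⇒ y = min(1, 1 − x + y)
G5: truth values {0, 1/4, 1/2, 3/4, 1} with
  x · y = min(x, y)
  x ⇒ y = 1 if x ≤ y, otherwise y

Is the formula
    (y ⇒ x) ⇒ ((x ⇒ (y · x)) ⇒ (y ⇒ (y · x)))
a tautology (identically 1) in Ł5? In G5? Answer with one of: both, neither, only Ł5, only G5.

In Ł5: every assignment gives 1 — tautology.
In G5: every assignment gives 1 — tautology.

both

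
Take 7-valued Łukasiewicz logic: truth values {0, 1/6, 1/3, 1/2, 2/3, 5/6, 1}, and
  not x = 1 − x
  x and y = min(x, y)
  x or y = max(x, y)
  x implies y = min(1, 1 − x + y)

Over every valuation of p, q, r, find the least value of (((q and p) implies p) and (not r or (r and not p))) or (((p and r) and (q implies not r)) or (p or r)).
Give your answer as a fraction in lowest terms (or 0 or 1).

1/2

Take p = 0, q = 0, r = 1/2:
q and p = 0 and 0 = 0
(q and p) implies p = 0 implies 0 = 1
not r = not 1/2 = 1/2
not p = not 0 = 1
r and not p = 1/2 and 1 = 1/2
not r or (r and not p) = 1/2 or 1/2 = 1/2
((q and p) implies p) and (not r or (r and not p)) = 1 and 1/2 = 1/2
p and r = 0 and 1/2 = 0
not r = not 1/2 = 1/2
q implies not r = 0 implies 1/2 = 1
(p and r) and (q implies not r) = 0 and 1 = 0
p or r = 0 or 1/2 = 1/2
((p and r) and (q implies not r)) or (p or r) = 0 or 1/2 = 1/2
(((q and p) implies p) and (not r or (r and not p))) or (((p and r) and (q implies not r)) or (p or r)) = 1/2 or 1/2 = 1/2
No assignment yields a value below 1/2, so this is the minimum.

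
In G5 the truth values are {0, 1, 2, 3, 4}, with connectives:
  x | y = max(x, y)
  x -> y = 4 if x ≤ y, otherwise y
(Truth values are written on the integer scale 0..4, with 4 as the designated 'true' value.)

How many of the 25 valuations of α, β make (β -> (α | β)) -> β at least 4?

value 4: 5 assignments (counts)
value 3: 5 assignments
value 2: 5 assignments
value 1: 5 assignments
value 0: 5 assignments
So 5 of the 25 assignments meet the threshold.

5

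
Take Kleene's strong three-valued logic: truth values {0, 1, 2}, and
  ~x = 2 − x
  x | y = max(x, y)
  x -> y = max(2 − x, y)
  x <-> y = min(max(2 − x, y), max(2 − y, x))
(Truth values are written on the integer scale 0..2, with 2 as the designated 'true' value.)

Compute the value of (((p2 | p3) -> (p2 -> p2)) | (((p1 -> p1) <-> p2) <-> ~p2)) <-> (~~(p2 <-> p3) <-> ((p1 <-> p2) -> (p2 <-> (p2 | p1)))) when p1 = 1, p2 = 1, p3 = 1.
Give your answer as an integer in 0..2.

1

p2 | p3 = 1 | 1 = 1
p2 -> p2 = 1 -> 1 = 1
(p2 | p3) -> (p2 -> p2) = 1 -> 1 = 1
p1 -> p1 = 1 -> 1 = 1
(p1 -> p1) <-> p2 = 1 <-> 1 = 1
~p2 = ~1 = 1
((p1 -> p1) <-> p2) <-> ~p2 = 1 <-> 1 = 1
((p2 | p3) -> (p2 -> p2)) | (((p1 -> p1) <-> p2) <-> ~p2) = 1 | 1 = 1
p2 <-> p3 = 1 <-> 1 = 1
~(p2 <-> p3) = ~1 = 1
~~(p2 <-> p3) = ~1 = 1
p1 <-> p2 = 1 <-> 1 = 1
p2 | p1 = 1 | 1 = 1
p2 <-> (p2 | p1) = 1 <-> 1 = 1
(p1 <-> p2) -> (p2 <-> (p2 | p1)) = 1 -> 1 = 1
~~(p2 <-> p3) <-> ((p1 <-> p2) -> (p2 <-> (p2 | p1))) = 1 <-> 1 = 1
(((p2 | p3) -> (p2 -> p2)) | (((p1 -> p1) <-> p2) <-> ~p2)) <-> (~~(p2 <-> p3) <-> ((p1 <-> p2) -> (p2 <-> (p2 | p1)))) = 1 <-> 1 = 1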